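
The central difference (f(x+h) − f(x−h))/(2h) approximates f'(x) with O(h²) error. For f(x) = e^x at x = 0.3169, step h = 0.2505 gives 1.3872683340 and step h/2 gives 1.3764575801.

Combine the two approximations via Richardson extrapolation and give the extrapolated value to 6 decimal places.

1.372854

Order 2 gives 2^r = 4 and 2^r − 1 = 3.
4×1.3764575801 = 5.5058303204; 5.5058303204 − 1.3872683340 = 4.1185619864
Divide by 2^2 − 1 = 3.
(4×1.3764575801 − 1.3872683340)/(4 − 1) = 1.3728539955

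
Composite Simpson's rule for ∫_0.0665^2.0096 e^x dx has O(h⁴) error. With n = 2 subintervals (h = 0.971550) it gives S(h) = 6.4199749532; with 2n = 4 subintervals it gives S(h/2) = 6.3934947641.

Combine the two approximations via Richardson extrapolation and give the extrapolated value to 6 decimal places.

r = 4, so 2^r = 16.
16·6.3934947641 = 102.2959162256; subtract 6.4199749532 → 95.8759412724
Extrapolated: 95.8759412724 / 15 = 6.3917294182
Shift from A(h/2): −0.0017653459.

6.391729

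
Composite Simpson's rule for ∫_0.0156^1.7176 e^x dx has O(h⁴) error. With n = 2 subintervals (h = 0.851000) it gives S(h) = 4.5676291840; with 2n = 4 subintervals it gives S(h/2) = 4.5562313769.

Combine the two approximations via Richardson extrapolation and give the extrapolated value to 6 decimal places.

Method order is 4; weight 2^4 = 16.
2^4·A(h/2) = 72.8997020304; minus A(h) gives 68.3320728464.
Extrapolated: 68.3320728464 / 15 = 4.5554715231

4.555472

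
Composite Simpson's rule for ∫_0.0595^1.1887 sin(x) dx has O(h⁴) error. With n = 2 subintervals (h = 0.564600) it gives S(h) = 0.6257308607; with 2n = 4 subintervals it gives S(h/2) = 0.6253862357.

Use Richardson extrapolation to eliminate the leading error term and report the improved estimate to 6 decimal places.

Error is O(h^4); halving h shrinks it by 2^4 = 16.
16 × 0.6253862357 = 10.0061797712; 10.0061797712 − 0.6257308607 = 9.3804489105
9.3804489105 ÷ 15 = 0.6253632607
Gap between inputs: 3.446e-04; correction applied: −0.0000229750.

0.625363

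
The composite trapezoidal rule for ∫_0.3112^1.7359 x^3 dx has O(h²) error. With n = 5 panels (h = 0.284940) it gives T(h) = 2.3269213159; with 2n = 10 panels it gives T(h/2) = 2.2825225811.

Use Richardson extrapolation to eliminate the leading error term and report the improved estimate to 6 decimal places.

2.267723

r = 2, so 2^r = 4.
Weighted: 9.1300903244 − 2.3269213159 = 6.8031690085
Denominator 4 − 1 = 3.
6.8031690085 ÷ 3 = 2.2677230028
Correction |R − A(h/2)| = 1.480e-02; gap |A(h/2) − A(h)| = 4.440e-02.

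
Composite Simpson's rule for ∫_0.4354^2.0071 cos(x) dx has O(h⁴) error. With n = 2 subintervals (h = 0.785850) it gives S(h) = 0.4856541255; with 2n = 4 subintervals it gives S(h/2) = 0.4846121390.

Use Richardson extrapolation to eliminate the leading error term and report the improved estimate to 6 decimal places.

With r = 4 the leading error scales as h^4, so the weight is 2^4 = 16.
2^4·A(h/2) = 7.7537942240; minus A(h) gives 7.2681400985.
(16·0.4846121390 − 0.4856541255)/(16 − 1) = 0.4845426732
Shift from A(h/2): −0.0000694658.

0.484543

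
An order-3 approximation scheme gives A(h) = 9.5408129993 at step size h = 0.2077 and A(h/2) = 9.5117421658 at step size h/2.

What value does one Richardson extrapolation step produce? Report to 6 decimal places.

9.507589

The method has order 3: 2^3 = 8.
Numerator 8×A(h/2) − A(h) = 8×9.5117421658 − 9.5408129993 = 66.5531243271
R = 66.5531243271/7 = 9.5075891896
Gap between inputs: 2.907e-02; correction applied: −0.0041529762.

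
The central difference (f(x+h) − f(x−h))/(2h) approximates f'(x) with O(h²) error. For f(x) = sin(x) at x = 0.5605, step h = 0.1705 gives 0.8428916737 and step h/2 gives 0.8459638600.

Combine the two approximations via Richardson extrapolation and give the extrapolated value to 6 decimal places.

With r = 2 the leading error scales as h^2, so the weight is 2^2 = 4.
4 × 0.8459638600 = 3.3838554400; 3.3838554400 − 0.8428916737 = 2.5409637663
R = 2.5409637663/3 = 0.8469879221
Correction |R − A(h/2)| = 1.024e-03; gap |A(h/2) − A(h)| = 3.072e-03.

0.846988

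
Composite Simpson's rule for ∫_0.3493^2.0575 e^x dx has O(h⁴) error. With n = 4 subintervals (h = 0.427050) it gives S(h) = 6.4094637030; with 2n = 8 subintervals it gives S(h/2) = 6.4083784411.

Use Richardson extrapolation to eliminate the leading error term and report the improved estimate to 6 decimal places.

r = 4: numerator weight 16, denominator 15.
16 × 6.4083784411 = 102.5340550576; subtract 6.4094637030 → 96.1245913546
Divide by 2^4 − 1 = 15.
So the Richardson estimate is 6.4083060903.

6.408306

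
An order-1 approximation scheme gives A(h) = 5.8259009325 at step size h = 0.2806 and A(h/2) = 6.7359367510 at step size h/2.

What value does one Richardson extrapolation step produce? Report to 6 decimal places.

r = 1: numerator weight 2, denominator 1.
Difference of the inputs: 6.7359367510 − 5.8259009325 = 0.9100358185
Divide by 2^1 − 1 = 1: 0.9100358185/1 = 0.9100358185
R = 6.7359367510 + 0.9100358185 = 7.6459725695

7.645973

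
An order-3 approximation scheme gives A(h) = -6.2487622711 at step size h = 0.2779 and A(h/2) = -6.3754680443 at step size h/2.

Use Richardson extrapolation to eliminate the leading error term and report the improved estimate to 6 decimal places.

-6.393569

r = 3, so 2^r = 8.
Top: 8(-6.3754680443) − (-6.2487622711) = -44.7549820833
(8·(-6.3754680443) − (-6.2487622711))/(8 − 1) = -6.3935688690
Correction |R − A(h/2)| = 1.810e-02; gap |A(h/2) − A(h)| = 1.267e-01.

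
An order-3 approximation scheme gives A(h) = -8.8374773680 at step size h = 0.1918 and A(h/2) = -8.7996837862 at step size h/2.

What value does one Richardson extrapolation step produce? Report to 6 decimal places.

-8.794285

With r = 3 the leading error scales as h^3, so the weight is 2^3 = 8.
8·(-8.7996837862) − (-8.8374773680) = -61.5599929216
Divide by 2^3 − 1 = 7.
R = (-61.5599929216)/7 = -8.7942847031
Shift from A(h/2): +0.0053990831.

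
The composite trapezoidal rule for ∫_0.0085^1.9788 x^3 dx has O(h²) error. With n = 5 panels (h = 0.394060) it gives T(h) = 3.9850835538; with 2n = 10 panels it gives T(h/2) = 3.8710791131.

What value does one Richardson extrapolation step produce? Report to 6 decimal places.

With r = 2 the leading error scales as h^2, so the weight is 2^2 = 4.
2^2×A(h/2) = 15.4843164524; minus A(h) gives 11.4992328986.
Divide by 2^2 − 1 = 3.
So the Richardson estimate is 3.8330776329.
Gap between inputs: 1.140e-01; correction applied: −0.0380014802.

3.833078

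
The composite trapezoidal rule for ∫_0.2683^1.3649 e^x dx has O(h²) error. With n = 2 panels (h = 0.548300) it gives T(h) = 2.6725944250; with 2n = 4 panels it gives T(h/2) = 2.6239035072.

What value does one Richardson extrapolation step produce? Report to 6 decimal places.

2.607673

Leading term ∝ h^2; use weight 4 = 2^2.
Numerator 4×A(h/2) − A(h) = 4×2.6239035072 − 2.6725944250 = 7.8230196038
Denominator 4 − 1 = 3.
So the Richardson estimate is 2.6076732013.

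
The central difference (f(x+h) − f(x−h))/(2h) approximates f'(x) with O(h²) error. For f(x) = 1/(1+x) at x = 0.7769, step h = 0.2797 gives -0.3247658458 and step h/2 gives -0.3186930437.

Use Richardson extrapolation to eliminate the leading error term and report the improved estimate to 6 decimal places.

-0.316669

Method order is 2; weight 2^2 = 4.
Top: 4(-0.3186930437) − (-0.3247658458) = -0.9500063290
Extrapolated: (-0.9500063290) / 3 = -0.3166687763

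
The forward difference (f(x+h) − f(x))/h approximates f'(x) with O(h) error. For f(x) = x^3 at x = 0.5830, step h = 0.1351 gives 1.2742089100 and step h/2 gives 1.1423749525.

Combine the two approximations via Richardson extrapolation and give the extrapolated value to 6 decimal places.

1.010541

r = 1, so 2^r = 2.
Weighted: 2.2847499050 − 1.2742089100 = 1.0105409950
Denominator 2 − 1 = 1.
R = 1.0105409950/1 = 1.0105409950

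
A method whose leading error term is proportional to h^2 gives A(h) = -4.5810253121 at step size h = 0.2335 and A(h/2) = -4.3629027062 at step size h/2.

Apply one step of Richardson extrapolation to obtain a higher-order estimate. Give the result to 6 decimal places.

r = 2, so 2^r = 4.
4*(-4.3629027062) = -17.4516108248; (-17.4516108248) − (-4.5810253121) = -12.8705855127
Denominator 4 − 1 = 3.
(4*(-4.3629027062) − (-4.5810253121))/(4 − 1) = -4.2901951709

-4.290195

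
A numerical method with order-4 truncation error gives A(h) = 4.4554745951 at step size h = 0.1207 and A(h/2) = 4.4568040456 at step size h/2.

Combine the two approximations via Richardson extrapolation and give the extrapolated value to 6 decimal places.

Order 4 gives 2^r = 16 and 2^r − 1 = 15.
2^4 × A(h/2) = 71.3088647296; minus A(h) gives 66.8533901345.
66.8533901345 ÷ 15 = 4.4568926756
Correction |R − A(h/2)| = 8.863e-05; gap |A(h/2) − A(h)| = 1.329e-03.

4.456893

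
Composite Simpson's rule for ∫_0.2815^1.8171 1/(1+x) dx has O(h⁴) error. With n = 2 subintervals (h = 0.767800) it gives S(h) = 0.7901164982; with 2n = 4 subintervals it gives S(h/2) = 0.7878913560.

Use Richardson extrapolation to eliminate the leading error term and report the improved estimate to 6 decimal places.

With r = 4 the leading error scales as h^4, so the weight is 2^4 = 16.
16·0.7878913560 = 12.6062616960; subtract 0.7901164982 → 11.8161451978
Divide by 2^4 − 1 = 15.
(16·0.7878913560 − 0.7901164982)/(16 − 1) = 0.7877430132
Gap between inputs: 2.225e-03; correction applied: −0.0001483428.

0.787743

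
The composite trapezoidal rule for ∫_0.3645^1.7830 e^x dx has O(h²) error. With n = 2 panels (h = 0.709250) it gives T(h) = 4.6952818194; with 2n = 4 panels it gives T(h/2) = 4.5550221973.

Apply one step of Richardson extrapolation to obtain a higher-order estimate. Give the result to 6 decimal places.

With r = 2 the leading error scales as h^2, so the weight is 2^2 = 4.
Weighted: 18.2200887892 − 4.6952818194 = 13.5248069698
(4×4.5550221973 − 4.6952818194)/(4 − 1) = 4.5082689899

4.508269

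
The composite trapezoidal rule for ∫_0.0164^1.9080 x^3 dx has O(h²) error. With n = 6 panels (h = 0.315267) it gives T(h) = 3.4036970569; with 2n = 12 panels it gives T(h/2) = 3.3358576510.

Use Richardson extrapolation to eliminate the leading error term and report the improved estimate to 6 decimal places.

The method has order 2: 2^2 = 4.
4·3.3358576510 − 3.4036970569 = 9.9397335471
Denominator 4 − 1 = 3.
So the Richardson estimate is 3.3132445157.

3.313245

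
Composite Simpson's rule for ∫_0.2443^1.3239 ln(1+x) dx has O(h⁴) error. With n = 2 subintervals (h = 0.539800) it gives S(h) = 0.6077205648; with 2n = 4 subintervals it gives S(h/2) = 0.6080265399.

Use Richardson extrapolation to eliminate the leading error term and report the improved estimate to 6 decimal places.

Error is O(h^4); halving h shrinks it by 2^4 = 16.
16 × 0.6080265399 = 9.7284246384; subtract 0.6077205648 → 9.1207040736
Denominator 16 − 1 = 15.
Result: 0.6080469382

0.608047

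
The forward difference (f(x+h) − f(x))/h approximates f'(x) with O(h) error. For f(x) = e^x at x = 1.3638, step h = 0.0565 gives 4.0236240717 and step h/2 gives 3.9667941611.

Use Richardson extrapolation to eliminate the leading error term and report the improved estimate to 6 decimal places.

3.909964

r = 1: numerator weight 2, denominator 1.
2×3.9667941611 − 4.0236240717 = 3.9099642505
Divide by 2^1 − 1 = 1.
Extrapolated: 3.9099642505 / 1 = 3.9099642505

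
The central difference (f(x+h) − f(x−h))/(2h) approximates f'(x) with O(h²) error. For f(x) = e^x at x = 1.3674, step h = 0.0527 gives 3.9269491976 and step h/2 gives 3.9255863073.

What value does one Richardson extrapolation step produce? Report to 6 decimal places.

3.925132

r = 2, so 2^r = 4.
Top: 4(3.9255863073) − (3.9269491976) = 11.7753960316
(4·3.9255863073 − 3.9269491976)/(4 − 1) = 3.9251320105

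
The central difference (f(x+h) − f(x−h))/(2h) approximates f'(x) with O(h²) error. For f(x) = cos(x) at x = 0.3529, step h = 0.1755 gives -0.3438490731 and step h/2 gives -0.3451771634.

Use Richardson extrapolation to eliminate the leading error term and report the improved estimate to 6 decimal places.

-0.345620

Method order is 2; weight 2^2 = 4.
Difference of the inputs: -0.3451771634 − (-0.3438490731) = -0.0013280903
Divide by 2^2 − 1 = 3: (-0.0013280903)/3 = -0.0004426968
R = -0.3451771634 − 0.0004426968 = -0.3456198602
Correction |R − A(h/2)| = 4.427e-04; gap |A(h/2) − A(h)| = 1.328e-03.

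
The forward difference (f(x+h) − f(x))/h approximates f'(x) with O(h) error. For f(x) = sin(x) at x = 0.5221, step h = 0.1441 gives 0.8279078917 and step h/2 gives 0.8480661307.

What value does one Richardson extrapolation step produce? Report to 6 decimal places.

Method order is 1; weight 2^1 = 2.
2^1*A(h/2) = 1.6961322614; minus A(h) gives 0.8682243697.
Divide by 2^1 − 1 = 1.
(2*0.8480661307 − 0.8279078917)/(2 − 1) = 0.8682243697

0.868224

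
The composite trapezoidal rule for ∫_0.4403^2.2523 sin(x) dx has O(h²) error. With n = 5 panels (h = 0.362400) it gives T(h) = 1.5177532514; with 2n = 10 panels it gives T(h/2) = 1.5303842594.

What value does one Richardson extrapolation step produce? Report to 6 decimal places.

With r = 2 the leading error scales as h^2, so the weight is 2^2 = 4.
Numerator 4*A(h/2) − A(h) = 4*1.5303842594 − 1.5177532514 = 4.6037837862
(4*1.5303842594 − 1.5177532514)/(4 − 1) = 1.5345945954

1.534595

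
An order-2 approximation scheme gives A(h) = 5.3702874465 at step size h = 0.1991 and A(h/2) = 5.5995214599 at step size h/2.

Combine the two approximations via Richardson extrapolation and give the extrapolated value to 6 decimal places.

Leading term ∝ h^2; use weight 4 = 2^2.
2^2*A(h/2) = 22.3980858396; minus A(h) gives 17.0277983931.
Divide by 2^2 − 1 = 3.
So the Richardson estimate is 5.6759327977.

5.675933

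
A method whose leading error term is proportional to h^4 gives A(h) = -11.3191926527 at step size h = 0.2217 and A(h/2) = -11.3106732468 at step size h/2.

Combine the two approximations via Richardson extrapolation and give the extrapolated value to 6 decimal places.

r = 4: numerator weight 16, denominator 15.
Top: 16(-11.3106732468) − (-11.3191926527) = -169.6515792961
R = (-169.6515792961)/15 = -11.3101052864
Correction |R − A(h/2)| = 5.680e-04; gap |A(h/2) − A(h)| = 8.519e-03.

-11.310105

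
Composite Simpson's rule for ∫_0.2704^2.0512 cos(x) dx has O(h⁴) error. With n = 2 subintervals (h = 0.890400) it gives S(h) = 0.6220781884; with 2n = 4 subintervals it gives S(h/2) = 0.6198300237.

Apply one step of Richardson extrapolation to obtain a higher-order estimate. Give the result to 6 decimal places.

0.619680

Error is O(h^4); halving h shrinks it by 2^4 = 16.
Top: 16(0.6198300237) − (0.6220781884) = 9.2952021908
R = 9.2952021908/15 = 0.6196801461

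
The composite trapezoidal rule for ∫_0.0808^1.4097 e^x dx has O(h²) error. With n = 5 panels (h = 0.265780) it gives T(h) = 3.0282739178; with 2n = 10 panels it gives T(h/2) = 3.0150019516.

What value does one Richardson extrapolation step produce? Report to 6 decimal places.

3.010578

r = 2: numerator weight 4, denominator 3.
4*3.0150019516 − 3.0282739178 = 9.0317338886
Divide by 2^2 − 1 = 3.
So the Richardson estimate is 3.0105779629.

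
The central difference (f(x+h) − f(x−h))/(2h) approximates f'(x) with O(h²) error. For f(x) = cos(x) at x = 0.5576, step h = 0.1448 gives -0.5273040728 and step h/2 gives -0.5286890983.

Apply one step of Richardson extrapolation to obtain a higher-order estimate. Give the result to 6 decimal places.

Leading term ∝ h^2; use weight 4 = 2^2.
4*(-0.5286890983) = -2.1147563932; (-2.1147563932) − (-0.5273040728) = -1.5874523204
(4*(-0.5286890983) − (-0.5273040728))/(4 − 1) = -0.5291507735
Correction |R − A(h/2)| = 4.617e-04; gap |A(h/2) − A(h)| = 1.385e-03.

-0.529151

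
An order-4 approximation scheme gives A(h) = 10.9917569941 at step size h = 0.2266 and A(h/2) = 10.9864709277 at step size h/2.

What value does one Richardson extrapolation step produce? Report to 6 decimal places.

The method has order 4: 2^4 = 16.
Weighted: 175.7835348432 − 10.9917569941 = 164.7917778491
Extrapolated: 164.7917778491 / 15 = 10.9861185233
Correction |R − A(h/2)| = 3.524e-04; gap |A(h/2) − A(h)| = 5.286e-03.

10.986119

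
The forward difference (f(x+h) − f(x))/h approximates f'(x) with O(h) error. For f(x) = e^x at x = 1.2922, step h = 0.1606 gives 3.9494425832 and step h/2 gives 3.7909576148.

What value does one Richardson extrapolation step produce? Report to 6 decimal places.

3.632473

r = 1: numerator weight 2, denominator 1.
Difference of the inputs: 3.7909576148 − 3.9494425832 = -0.1584849684
Divide by 2^1 − 1 = 1: (-0.1584849684)/1 = -0.1584849684
R = A(h/2) + (A(h/2) − A(h))/1 = 3.7909576148 − 0.1584849684 = 3.6324726464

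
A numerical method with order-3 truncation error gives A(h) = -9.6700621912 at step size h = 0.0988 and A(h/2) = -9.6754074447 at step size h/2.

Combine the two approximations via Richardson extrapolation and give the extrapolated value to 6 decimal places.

r = 3, so 2^r = 8.
Difference of the inputs: -9.6754074447 − (-9.6700621912) = -0.0053452535
Correction (A(h/2) − A(h))/(8 − 1) = (-0.0053452535)/7 = -0.0007636076
R = -9.6754074447 − 0.0007636076 = -9.6761710523
Correction |R − A(h/2)| = 7.636e-04; gap |A(h/2) − A(h)| = 5.345e-03.

-9.676171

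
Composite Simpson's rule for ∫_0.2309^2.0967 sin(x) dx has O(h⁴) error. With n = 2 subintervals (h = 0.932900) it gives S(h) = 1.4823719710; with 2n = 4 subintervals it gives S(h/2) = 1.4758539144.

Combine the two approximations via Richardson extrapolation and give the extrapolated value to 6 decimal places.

With r = 4 the leading error scales as h^4, so the weight is 2^4 = 16.
A(h/2) − A(h) = 1.4758539144 − 1.4823719710 = -0.0065180566
Divide by 2^4 − 1 = 15: (-0.0065180566)/15 = -0.0004345371
R = A(h/2) + (A(h/2) − A(h))/15 = 1.4758539144 − 0.0004345371 = 1.4754193773
Gap between inputs: 6.518e-03; correction applied: −0.0004345371.

1.475419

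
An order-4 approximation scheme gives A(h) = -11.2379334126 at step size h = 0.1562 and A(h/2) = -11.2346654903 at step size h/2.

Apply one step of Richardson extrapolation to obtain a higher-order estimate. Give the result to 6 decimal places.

Leading term ∝ h^4; use weight 16 = 2^4.
2^4×A(h/2) = -179.7546478448; minus A(h) gives -168.5167144322.
Denominator 16 − 1 = 15.
R = (-168.5167144322)/15 = -11.2344476288
Gap between inputs: 3.268e-03; correction applied: +0.0002178615.

-11.234448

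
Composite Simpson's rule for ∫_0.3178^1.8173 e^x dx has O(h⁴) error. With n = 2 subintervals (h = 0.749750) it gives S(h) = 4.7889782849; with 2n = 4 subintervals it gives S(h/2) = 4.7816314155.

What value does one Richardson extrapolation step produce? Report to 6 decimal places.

The method has order 4: 2^4 = 16.
16·4.7816314155 = 76.5061026480; 76.5061026480 − 4.7889782849 = 71.7171243631
(16·4.7816314155 − 4.7889782849)/(16 − 1) = 4.7811416242
Shift from A(h/2): −0.0004897913.

4.781142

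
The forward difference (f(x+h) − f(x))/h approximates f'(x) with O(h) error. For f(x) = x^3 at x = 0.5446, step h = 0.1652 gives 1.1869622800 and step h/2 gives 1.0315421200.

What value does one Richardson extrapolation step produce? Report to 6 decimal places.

0.876122

r = 1: numerator weight 2, denominator 1.
2×1.0315421200 = 2.0630842400; subtract 1.1869622800 → 0.8761219600
R = 0.8761219600/1 = 0.8761219600
Shift from A(h/2): −0.1554201600.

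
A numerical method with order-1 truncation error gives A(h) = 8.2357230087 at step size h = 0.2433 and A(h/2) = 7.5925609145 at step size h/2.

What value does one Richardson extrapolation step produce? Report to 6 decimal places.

Error is O(h^1); halving h shrinks it by 2^1 = 2.
2^1*A(h/2) = 15.1851218290; minus A(h) gives 6.9493988203.
R = 6.9493988203/1 = 6.9493988203

6.949399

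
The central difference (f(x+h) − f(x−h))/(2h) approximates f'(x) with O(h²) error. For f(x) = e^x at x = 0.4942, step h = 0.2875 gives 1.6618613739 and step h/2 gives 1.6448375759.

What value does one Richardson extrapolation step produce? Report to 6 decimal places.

1.639163

Order 2 gives 2^r = 4 and 2^r − 1 = 3.
Top: 4(1.6448375759) − (1.6618613739) = 4.9174889297
R = 4.9174889297/3 = 1.6391629766
Correction |R − A(h/2)| = 5.675e-03; gap |A(h/2) − A(h)| = 1.702e-02.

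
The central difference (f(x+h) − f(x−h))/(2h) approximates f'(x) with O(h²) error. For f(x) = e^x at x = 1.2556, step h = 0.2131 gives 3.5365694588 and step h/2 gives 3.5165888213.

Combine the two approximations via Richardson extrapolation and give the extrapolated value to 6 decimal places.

Method order is 2; weight 2^2 = 4.
Weighted: 14.0663552852 − 3.5365694588 = 10.5297858264
Denominator 4 − 1 = 3.
Result: 3.5099286088

3.509929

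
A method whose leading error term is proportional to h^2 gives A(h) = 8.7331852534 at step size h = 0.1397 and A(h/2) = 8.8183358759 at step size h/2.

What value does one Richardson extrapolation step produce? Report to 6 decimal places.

r = 2: numerator weight 4, denominator 3.
4*8.8183358759 = 35.2733435036; 35.2733435036 − 8.7331852534 = 26.5401582502
Denominator 4 − 1 = 3.
R = 26.5401582502/3 = 8.8467194167
Correction |R − A(h/2)| = 2.838e-02; gap |A(h/2) − A(h)| = 8.515e-02.

8.846719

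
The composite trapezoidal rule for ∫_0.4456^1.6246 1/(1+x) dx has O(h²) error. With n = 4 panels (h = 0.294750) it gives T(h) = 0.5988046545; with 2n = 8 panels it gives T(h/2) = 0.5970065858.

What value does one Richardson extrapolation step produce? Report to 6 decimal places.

0.596407

r = 2, so 2^r = 4.
2^2*A(h/2) = 2.3880263432; minus A(h) gives 1.7892216887.
Divide by 2^2 − 1 = 3.
(4*0.5970065858 − 0.5988046545)/(4 − 1) = 0.5964072296
Shift from A(h/2): −0.0005993562.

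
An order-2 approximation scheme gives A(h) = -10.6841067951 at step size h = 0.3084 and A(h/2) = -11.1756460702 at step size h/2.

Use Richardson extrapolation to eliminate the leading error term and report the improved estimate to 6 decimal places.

r = 2, so 2^r = 4.
Numerator 4·A(h/2) − A(h) = 4·(-11.1756460702) − (-10.6841067951) = -34.0184774857
Extrapolated: (-34.0184774857) / 3 = -11.3394924952
Correction |R − A(h/2)| = 1.638e-01; gap |A(h/2) − A(h)| = 4.915e-01.

-11.339492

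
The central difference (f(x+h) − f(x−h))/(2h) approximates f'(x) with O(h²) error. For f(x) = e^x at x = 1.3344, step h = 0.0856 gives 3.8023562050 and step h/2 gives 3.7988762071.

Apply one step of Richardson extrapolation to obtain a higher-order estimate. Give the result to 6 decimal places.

The method has order 2: 2^2 = 4.
2^2*A(h/2) = 15.1955048284; minus A(h) gives 11.3931486234.
11.3931486234 ÷ 3 = 3.7977162078
Shift from A(h/2): −0.0011599993.

3.797716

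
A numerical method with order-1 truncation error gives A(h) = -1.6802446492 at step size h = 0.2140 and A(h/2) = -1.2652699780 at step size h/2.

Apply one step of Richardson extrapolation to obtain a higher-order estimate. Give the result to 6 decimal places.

-0.850295

r = 1, so 2^r = 2.
Numerator 2×A(h/2) − A(h) = 2×(-1.2652699780) − (-1.6802446492) = -0.8502953068
(2×(-1.2652699780) − (-1.6802446492))/(2 − 1) = -0.8502953068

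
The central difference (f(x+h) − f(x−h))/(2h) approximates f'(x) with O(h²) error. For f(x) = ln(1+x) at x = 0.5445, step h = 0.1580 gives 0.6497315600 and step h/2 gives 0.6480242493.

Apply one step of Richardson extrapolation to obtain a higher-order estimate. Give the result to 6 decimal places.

0.647455

Error is O(h^2); halving h shrinks it by 2^2 = 4.
4 × 0.6480242493 − 0.6497315600 = 1.9423654372
Divide by 2^2 − 1 = 3.
R = 1.9423654372/3 = 0.6474551457
Gap between inputs: 1.707e-03; correction applied: −0.0005691036.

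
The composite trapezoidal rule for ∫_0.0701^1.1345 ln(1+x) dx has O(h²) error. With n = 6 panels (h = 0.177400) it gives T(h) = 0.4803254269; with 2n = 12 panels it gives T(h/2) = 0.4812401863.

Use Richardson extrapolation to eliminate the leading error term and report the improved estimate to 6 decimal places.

Order 2 gives 2^r = 4 and 2^r − 1 = 3.
2^2*A(h/2) = 1.9249607452; minus A(h) gives 1.4446353183.
Extrapolated: 1.4446353183 / 3 = 0.4815451061

0.481545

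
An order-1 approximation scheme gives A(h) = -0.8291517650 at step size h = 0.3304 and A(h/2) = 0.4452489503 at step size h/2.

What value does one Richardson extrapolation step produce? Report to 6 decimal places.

Error is O(h^1); halving h shrinks it by 2^1 = 2.
2×0.4452489503 − (-0.8291517650) = 1.7196496656
Denominator 2 − 1 = 1.
Extrapolated: 1.7196496656 / 1 = 1.7196496656
Correction |R − A(h/2)| = 1.274e+00; gap |A(h/2) − A(h)| = 1.274e+00.

1.719650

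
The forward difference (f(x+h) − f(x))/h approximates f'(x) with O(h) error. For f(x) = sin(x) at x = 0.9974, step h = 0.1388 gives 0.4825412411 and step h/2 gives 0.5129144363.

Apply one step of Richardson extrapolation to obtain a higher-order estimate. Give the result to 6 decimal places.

With r = 1 the leading error scales as h^1, so the weight is 2^1 = 2.
Top: 2(0.5129144363) − (0.4825412411) = 0.5432876315
Divide by 2^1 − 1 = 1.
So the Richardson estimate is 0.5432876315.

0.543288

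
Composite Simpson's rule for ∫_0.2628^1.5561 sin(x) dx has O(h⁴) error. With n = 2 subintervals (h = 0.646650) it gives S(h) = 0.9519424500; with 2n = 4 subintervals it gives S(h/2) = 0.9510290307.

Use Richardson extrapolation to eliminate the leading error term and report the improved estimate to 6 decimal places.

Error is O(h^4); halving h shrinks it by 2^4 = 16.
Top: 16(0.9510290307) − (0.9519424500) = 14.2645220412
Denominator 16 − 1 = 15.
14.2645220412 ÷ 15 = 0.9509681361

0.950968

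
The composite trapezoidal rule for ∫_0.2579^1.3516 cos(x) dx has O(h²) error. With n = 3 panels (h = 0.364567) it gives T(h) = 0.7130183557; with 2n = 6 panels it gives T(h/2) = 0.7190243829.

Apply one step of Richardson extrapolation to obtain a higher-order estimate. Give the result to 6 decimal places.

0.721026

Order 2 gives 2^r = 4 and 2^r − 1 = 3.
Numerator 4·A(h/2) − A(h) = 4·0.7190243829 − 0.7130183557 = 2.1630791759
Denominator 4 − 1 = 3.
Result: 0.7210263920
Shift from A(h/2): +0.0020020091.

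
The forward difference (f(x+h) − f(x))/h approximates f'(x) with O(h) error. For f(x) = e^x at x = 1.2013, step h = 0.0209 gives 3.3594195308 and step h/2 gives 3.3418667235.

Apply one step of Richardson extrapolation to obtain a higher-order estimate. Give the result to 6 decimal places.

3.324314

r = 1, so 2^r = 2.
2×3.3418667235 = 6.6837334470; subtract 3.3594195308 → 3.3243139162
Divide by 2^1 − 1 = 1.
Result: 3.3243139162
Shift from A(h/2): −0.0175528073.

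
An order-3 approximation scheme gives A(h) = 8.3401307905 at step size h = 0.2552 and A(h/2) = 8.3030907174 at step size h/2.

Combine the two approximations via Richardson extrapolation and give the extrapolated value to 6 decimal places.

8.297799

Error is O(h^3); halving h shrinks it by 2^3 = 8.
8 × 8.3030907174 − 8.3401307905 = 58.0845949487
58.0845949487 ÷ 7 = 8.2977992784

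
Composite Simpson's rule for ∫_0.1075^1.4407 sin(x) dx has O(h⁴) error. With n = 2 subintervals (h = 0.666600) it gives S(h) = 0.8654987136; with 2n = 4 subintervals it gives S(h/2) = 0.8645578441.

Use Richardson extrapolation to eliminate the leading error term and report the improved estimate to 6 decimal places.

0.864495

The method has order 4: 2^4 = 16.
A(h/2) − A(h) = 0.8645578441 − 0.8654987136 = -0.0009408695
Correction (A(h/2) − A(h))/(16 − 1) = (-0.0009408695)/15 = -0.0000627246
R = 0.8645578441 − 0.0000627246 = 0.8644951195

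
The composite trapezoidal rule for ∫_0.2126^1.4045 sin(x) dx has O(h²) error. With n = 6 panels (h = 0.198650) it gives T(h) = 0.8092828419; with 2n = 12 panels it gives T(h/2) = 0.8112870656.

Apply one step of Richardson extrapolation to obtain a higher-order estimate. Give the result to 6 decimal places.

0.811955

Method order is 2; weight 2^2 = 4.
Top: 4(0.8112870656) − (0.8092828419) = 2.4358654205
Denominator 4 − 1 = 3.
So the Richardson estimate is 0.8119551402.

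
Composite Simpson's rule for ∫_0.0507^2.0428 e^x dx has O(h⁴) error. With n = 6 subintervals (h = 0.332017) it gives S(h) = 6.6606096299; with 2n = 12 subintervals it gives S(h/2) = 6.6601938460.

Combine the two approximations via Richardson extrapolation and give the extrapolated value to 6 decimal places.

r = 4, so 2^r = 16.
2^4 × A(h/2) = 106.5631015360; minus A(h) gives 99.9024919061.
(16 × 6.6601938460 − 6.6606096299)/(16 − 1) = 6.6601661271

6.660166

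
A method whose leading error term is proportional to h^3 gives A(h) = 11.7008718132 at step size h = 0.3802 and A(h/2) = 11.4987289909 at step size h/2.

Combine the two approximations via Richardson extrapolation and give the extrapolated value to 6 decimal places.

11.469851

The method has order 3: 2^3 = 8.
8 × 11.4987289909 − 11.7008718132 = 80.2889601140
Denominator 8 − 1 = 7.
Result: 11.4698514449
Gap between inputs: 2.021e-01; correction applied: −0.0288775460.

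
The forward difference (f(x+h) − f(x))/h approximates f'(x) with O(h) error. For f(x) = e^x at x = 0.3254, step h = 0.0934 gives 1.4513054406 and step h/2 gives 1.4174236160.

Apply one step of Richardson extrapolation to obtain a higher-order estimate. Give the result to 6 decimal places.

With r = 1 the leading error scales as h^1, so the weight is 2^1 = 2.
Numerator 2×A(h/2) − A(h) = 2×1.4174236160 − 1.4513054406 = 1.3835417914
Divide by 2^1 − 1 = 1.
Extrapolated: 1.3835417914 / 1 = 1.3835417914

1.383542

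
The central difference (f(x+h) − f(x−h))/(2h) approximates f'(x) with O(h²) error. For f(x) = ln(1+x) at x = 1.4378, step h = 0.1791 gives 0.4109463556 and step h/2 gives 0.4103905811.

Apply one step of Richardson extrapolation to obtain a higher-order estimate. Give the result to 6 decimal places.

0.410205

Method order is 2; weight 2^2 = 4.
A(h/2) − A(h) = 0.4103905811 − 0.4109463556 = -0.0005557745
Correction (A(h/2) − A(h))/(4 − 1) = (-0.0005557745)/3 = -0.0001852582
R = A(h/2) + (A(h/2) − A(h))/3 = 0.4103905811 − 0.0001852582 = 0.4102053229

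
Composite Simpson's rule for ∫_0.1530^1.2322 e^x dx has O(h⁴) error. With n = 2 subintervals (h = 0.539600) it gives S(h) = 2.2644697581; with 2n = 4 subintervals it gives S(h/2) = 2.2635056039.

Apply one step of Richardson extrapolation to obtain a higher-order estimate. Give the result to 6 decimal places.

2.263441

With r = 4 the leading error scales as h^4, so the weight is 2^4 = 16.
16 × 2.2635056039 = 36.2160896624; 36.2160896624 − 2.2644697581 = 33.9516199043
Denominator 16 − 1 = 15.
(16 × 2.2635056039 − 2.2644697581)/(16 − 1) = 2.2634413270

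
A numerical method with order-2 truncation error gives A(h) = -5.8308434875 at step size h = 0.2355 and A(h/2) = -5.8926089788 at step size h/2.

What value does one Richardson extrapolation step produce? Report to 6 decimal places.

-5.913197

r = 2, so 2^r = 4.
4×(-5.8926089788) − (-5.8308434875) = -17.7395924277
(4×(-5.8926089788) − (-5.8308434875))/(4 − 1) = -5.9131974759
Shift from A(h/2): −0.0205884971.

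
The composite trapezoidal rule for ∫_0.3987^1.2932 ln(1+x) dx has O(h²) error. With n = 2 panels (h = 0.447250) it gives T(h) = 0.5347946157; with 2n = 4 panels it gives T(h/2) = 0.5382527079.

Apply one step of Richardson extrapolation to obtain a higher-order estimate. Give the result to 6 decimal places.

r = 2: numerator weight 4, denominator 3.
Weighted: 2.1530108316 − 0.5347946157 = 1.6182162159
Denominator 4 − 1 = 3.
Result: 0.5394054053
Gap between inputs: 3.458e-03; correction applied: +0.0011526974.

0.539405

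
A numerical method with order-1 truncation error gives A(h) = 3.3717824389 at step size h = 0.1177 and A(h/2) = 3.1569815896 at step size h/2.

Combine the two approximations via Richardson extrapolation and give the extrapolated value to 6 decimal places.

2.942181

The method has order 1: 2^1 = 2.
2·3.1569815896 = 6.3139631792; subtract 3.3717824389 → 2.9421807403
Denominator 2 − 1 = 1.
(2·3.1569815896 − 3.3717824389)/(2 − 1) = 2.9421807403
Gap between inputs: 2.148e-01; correction applied: −0.2148008493.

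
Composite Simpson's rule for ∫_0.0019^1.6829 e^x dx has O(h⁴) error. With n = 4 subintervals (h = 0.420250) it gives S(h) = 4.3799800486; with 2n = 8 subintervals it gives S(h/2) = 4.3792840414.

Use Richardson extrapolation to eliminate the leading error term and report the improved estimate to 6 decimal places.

4.379238

Error is O(h^4); halving h shrinks it by 2^4 = 16.
A(h/2) − A(h) = 4.3792840414 − 4.3799800486 = -0.0006960072
Correction (A(h/2) − A(h))/(16 − 1) = (-0.0006960072)/15 = -0.0000464005
R = A(h/2) + (A(h/2) − A(h))/15 = 4.3792840414 − 0.0000464005 = 4.3792376409
Correction |R − A(h/2)| = 4.640e-05; gap |A(h/2) − A(h)| = 6.960e-04.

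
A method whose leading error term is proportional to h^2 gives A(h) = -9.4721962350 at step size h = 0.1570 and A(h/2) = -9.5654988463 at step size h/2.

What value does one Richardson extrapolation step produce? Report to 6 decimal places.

Leading term ∝ h^2; use weight 4 = 2^2.
Numerator 4 × A(h/2) − A(h) = 4 × (-9.5654988463) − (-9.4721962350) = -28.7897991502
Divide by 2^2 − 1 = 3.
Result: -9.5965997167

-9.596600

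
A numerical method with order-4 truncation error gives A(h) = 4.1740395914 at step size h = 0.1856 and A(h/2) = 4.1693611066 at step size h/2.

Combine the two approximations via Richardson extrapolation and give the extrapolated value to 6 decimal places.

4.169049

r = 4, so 2^r = 16.
16×4.1693611066 = 66.7097777056; 66.7097777056 − 4.1740395914 = 62.5357381142
62.5357381142 ÷ 15 = 4.1690492076
Gap between inputs: 4.678e-03; correction applied: −0.0003118990.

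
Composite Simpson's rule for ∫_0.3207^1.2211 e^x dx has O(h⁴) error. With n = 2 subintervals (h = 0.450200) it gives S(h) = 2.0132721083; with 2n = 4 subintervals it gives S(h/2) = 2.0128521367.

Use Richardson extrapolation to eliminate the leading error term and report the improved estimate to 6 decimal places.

Order 4 gives 2^r = 16 and 2^r − 1 = 15.
Top: 16(2.0128521367) − (2.0132721083) = 30.1923620789
Divide by 2^4 − 1 = 15.
Result: 2.0128241386

2.012824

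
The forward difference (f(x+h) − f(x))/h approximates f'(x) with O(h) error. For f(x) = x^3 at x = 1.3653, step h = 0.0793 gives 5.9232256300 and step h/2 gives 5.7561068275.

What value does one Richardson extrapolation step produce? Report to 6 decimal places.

With r = 1 the leading error scales as h^1, so the weight is 2^1 = 2.
2^1×A(h/2) = 11.5122136550; minus A(h) gives 5.5889880250.
(2×5.7561068275 − 5.9232256300)/(2 − 1) = 5.5889880250
Correction |R − A(h/2)| = 1.671e-01; gap |A(h/2) − A(h)| = 1.671e-01.

5.588988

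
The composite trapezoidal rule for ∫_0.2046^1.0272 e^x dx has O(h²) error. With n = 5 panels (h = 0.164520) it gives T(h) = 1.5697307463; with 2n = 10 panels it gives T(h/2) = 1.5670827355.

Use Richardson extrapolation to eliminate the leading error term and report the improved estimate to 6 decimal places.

Order 2 gives 2^r = 4 and 2^r − 1 = 3.
Top: 4(1.5670827355) − (1.5697307463) = 4.6986001957
(4 × 1.5670827355 − 1.5697307463)/(4 − 1) = 1.5662000652

1.566200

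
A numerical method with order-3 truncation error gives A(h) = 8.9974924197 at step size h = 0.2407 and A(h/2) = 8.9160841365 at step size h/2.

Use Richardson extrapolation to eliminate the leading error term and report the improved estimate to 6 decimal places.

Order 3 gives 2^r = 8 and 2^r − 1 = 7.
8*8.9160841365 = 71.3286730920; 71.3286730920 − 8.9974924197 = 62.3311806723
Extrapolated: 62.3311806723 / 7 = 8.9044543818
Shift from A(h/2): −0.0116297547.

8.904454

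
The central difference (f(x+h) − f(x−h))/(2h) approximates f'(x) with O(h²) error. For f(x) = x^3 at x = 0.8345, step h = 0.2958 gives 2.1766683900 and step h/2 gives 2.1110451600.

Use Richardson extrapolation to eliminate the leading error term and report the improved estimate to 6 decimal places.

2.089171

Error is O(h^2); halving h shrinks it by 2^2 = 4.
2^2*A(h/2) = 8.4441806400; minus A(h) gives 6.2675122500.
Divide by 2^2 − 1 = 3.
So the Richardson estimate is 2.0891707500.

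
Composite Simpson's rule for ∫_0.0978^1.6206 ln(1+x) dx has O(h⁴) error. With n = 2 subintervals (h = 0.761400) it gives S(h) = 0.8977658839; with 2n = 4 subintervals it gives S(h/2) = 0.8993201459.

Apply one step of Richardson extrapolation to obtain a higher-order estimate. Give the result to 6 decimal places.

Method order is 4; weight 2^4 = 16.
16 × 0.8993201459 − 0.8977658839 = 13.4913564505
Extrapolated: 13.4913564505 / 15 = 0.8994237634
Shift from A(h/2): +0.0001036175.

0.899424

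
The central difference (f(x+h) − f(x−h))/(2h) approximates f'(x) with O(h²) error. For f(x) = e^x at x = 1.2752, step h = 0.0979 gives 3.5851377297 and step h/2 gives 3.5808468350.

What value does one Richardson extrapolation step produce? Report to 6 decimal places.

r = 2: numerator weight 4, denominator 3.
Top: 4(3.5808468350) − (3.5851377297) = 10.7382496103
(4 × 3.5808468350 − 3.5851377297)/(4 − 1) = 3.5794165368
Correction |R − A(h/2)| = 1.430e-03; gap |A(h/2) − A(h)| = 4.291e-03.

3.579417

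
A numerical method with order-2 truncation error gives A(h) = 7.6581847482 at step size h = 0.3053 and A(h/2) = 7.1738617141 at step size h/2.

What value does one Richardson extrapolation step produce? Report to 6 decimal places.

r = 2, so 2^r = 4.
Numerator 4*A(h/2) − A(h) = 4*7.1738617141 − 7.6581847482 = 21.0372621082
Divide by 2^2 − 1 = 3.
(4*7.1738617141 − 7.6581847482)/(4 − 1) = 7.0124207027
Gap between inputs: 4.843e-01; correction applied: −0.1614410114.

7.012421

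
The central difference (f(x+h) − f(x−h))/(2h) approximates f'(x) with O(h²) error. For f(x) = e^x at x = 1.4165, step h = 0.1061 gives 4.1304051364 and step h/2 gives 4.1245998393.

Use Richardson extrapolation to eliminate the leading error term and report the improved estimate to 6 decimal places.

Method order is 2; weight 2^2 = 4.
Difference of the inputs: 4.1245998393 − 4.1304051364 = -0.0058052971
Correction (A(h/2) − A(h))/(4 − 1) = (-0.0058052971)/3 = -0.0019350990
R = A(h/2) + (A(h/2) − A(h))/3 = 4.1245998393 − 0.0019350990 = 4.1226647403
Correction |R − A(h/2)| = 1.935e-03; gap |A(h/2) − A(h)| = 5.805e-03.

4.122665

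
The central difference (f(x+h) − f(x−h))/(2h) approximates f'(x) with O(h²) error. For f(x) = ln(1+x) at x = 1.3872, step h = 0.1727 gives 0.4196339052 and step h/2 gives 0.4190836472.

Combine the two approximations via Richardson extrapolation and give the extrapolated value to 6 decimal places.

Leading term ∝ h^2; use weight 4 = 2^2.
A(h/2) − A(h) = 0.4190836472 − 0.4196339052 = -0.0005502580
Correction (A(h/2) − A(h))/(4 − 1) = (-0.0005502580)/3 = -0.0001834193
R = A(h/2) + (A(h/2) − A(h))/3 = 0.4190836472 − 0.0001834193 = 0.4189002279
Gap between inputs: 5.503e-04; correction applied: −0.0001834193.

0.418900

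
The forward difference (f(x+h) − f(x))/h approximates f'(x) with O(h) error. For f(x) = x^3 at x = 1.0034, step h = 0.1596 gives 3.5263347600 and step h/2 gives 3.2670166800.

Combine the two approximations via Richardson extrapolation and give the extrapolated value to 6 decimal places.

Order 1 gives 2^r = 2 and 2^r − 1 = 1.
Weighted: 6.5340333600 − 3.5263347600 = 3.0076986000
R = 3.0076986000/1 = 3.0076986000

3.007699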